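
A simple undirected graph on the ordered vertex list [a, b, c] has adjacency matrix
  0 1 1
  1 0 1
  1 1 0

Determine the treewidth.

2

A width-2 tree decomposition is:
Bags: B1 = {a, b, c}
Tree: (single bag)
With just one bag of size 3, the width is 3 − 1 = 2, so tw(G) ≤ 2. On the other hand G contains the 3-clique {a, b, c}. A clique must lie in a single bag of any decomposition, so no decomposition can have width below 2. Therefore the treewidth is 2.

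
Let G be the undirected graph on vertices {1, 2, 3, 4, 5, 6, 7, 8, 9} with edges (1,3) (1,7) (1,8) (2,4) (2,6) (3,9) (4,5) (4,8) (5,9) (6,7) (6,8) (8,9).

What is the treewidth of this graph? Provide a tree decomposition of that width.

Treewidth 3.
Bags: B1 = {1, 3, 5, 9}  B2 = {1, 5, 8, 9}  B3 = {1, 4, 5, 8}  B4 = {1, 4, 7, 8}  B5 = {4, 6, 7, 8}  B6 = {2, 4, 6, 7}
Tree: B1–B2, B2–B3, B3–B4, B4–B5, B5–B6

The largest bag has 4 vertices, giving width 3; this decomposition certifies tw(G) ≤ 3. For the lower bound: the 4 vertex sets {3,5,9}, {1}, {8}, {2,4,6,7} are disjoint, each induces a connected subgraph, and every pair is joined by at least one edge of G. Contracting each set to a single vertex therefore yields K_{4} as a minor, and since treewidth is minor-monotone, tw(G) ≥ tw(K_{4}) = 3. Therefore the treewidth is 3.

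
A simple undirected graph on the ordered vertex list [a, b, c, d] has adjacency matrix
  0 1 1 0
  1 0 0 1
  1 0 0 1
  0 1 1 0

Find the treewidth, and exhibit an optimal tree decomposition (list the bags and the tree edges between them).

Treewidth 2.
One such decomposition:
Bags: B1 = {a, c, d}  B2 = {a, b, d}
Tree: B1–B2

Every bag has size at most 3, so the width is 3 − 1 = 2 and tw(G) ≤ 2. Since a–c–d–b–a is a cycle in G, G is not acyclic. Forests are exactly the graphs of treewidth ≤ 1, so tw(G) ≥ 2. The upper and lower bounds meet at 2, so that is the treewidth.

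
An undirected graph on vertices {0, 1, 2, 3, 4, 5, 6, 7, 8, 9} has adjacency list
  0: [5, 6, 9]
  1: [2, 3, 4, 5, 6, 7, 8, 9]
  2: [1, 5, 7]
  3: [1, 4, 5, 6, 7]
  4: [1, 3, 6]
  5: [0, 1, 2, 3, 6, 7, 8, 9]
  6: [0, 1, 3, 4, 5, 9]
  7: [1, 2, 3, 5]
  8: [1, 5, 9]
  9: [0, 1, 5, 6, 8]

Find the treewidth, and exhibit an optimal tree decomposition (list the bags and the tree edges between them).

Each bag holds 4 vertices, so the decomposition has width 3, which upper-bounds the treewidth. For the lower bound, the 4 vertices {0, 5, 6, 9} are pairwise adjacent, and any tree decomposition puts a clique entirely inside one bag — forcing width ≥ 3. Combining the bounds, tw(G) = 3.

Treewidth 3.
One optimal decomposition is:
Bags: B1 = {0, 5, 6, 9}  B2 = {1, 5, 6, 9}  B3 = {1, 3, 5, 6}  B4 = {1, 5, 8, 9}  B5 = {1, 3, 5, 7}  B6 = {1, 3, 4, 6}  B7 = {1, 2, 5, 7}
Tree: B1–B2, B2–B3, B2–B4, B3–B5, B3–B6, B5–B7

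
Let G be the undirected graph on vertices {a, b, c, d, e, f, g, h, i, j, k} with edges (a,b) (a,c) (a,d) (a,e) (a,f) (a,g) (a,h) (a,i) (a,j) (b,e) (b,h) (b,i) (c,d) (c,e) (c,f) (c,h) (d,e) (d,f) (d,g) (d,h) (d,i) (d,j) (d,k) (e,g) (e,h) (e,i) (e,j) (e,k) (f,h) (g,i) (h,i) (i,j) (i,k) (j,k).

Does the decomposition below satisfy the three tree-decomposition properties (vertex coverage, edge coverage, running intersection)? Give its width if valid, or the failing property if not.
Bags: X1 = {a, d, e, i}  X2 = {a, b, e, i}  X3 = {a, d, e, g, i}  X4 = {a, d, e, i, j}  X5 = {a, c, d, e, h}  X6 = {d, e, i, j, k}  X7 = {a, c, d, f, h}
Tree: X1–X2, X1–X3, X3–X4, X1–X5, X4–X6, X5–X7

A tree decomposition must satisfy three properties: every vertex lies in some bag; for every edge, both endpoints lie together in some bag; and for every vertex, the bags containing it form a connected subtree. Here edge (h,i) lies in no bag, so the decomposition is invalid.

No — edge (h,i) lies in no bag.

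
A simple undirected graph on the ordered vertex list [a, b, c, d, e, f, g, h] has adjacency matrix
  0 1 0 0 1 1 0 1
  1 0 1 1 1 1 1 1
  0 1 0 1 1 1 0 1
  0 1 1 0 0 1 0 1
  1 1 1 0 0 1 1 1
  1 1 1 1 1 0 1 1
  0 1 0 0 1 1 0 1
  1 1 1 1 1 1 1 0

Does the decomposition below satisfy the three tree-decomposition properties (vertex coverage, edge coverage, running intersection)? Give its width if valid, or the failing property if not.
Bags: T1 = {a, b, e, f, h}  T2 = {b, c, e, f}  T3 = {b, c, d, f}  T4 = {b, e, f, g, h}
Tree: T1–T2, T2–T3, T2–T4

No — edge (h,c) lies in no bag.

A tree decomposition must satisfy three properties: every vertex lies in some bag; for every edge, both endpoints lie together in some bag; and for every vertex, the bags containing it form a connected subtree. Here edge (h,c) lies in no bag, so the decomposition is invalid.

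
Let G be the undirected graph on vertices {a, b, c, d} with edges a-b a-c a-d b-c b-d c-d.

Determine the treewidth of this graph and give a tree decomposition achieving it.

A single bag containing all 4 vertices is trivially a valid decomposition of width 3. On the other hand G contains the 4-clique {a, b, c, d}. A clique must lie in a single bag of any decomposition, so no decomposition can have width below 3. Hence tw(G) = 3 exactly.

Treewidth 3.
Bags: B1 = {a, b, c, d}
Tree: (single bag)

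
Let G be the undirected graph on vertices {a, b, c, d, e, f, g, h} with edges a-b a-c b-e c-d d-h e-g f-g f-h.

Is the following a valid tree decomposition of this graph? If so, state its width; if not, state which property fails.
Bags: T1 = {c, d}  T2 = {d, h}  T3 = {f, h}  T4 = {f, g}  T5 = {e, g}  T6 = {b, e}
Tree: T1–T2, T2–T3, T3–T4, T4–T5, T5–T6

A tree decomposition must satisfy three properties: every vertex lies in some bag; for every edge, both endpoints lie together in some bag; and for every vertex, the bags containing it form a connected subtree. Here vertex a appears in no bag, so the decomposition is invalid.

No — vertex a appears in no bag.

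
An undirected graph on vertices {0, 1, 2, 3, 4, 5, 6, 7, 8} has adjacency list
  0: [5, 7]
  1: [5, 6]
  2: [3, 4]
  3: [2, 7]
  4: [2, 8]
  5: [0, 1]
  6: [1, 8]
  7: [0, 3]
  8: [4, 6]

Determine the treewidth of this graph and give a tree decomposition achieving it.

Every bag has size at most 3, so the width is 3 − 1 = 2 and tw(G) ≤ 2. The edges 4–2–3–7–0–5–1–6–8–4 form a cycle, so G is not a tree and its treewidth is at least 2. Therefore the treewidth is 2.

Treewidth 2.
One such decomposition:
Bags: B1 = {2, 3, 4}  B2 = {3, 4, 7}  B3 = {0, 4, 7}  B4 = {0, 4, 5}  B5 = {1, 4, 5}  B6 = {1, 4, 6}  B7 = {4, 6, 8}
Tree: B1–B2, B2–B3, B3–B4, B4–B5, B5–B6, B6–B7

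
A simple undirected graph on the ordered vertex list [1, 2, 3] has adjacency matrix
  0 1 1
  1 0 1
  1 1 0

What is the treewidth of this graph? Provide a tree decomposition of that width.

Treewidth 2.
One such decomposition:
Bags: B1 = {1, 2, 3}
Tree: (single bag)

A single bag containing all 3 vertices is trivially a valid decomposition of width 2. On the other hand G contains the 3-clique {1, 2, 3}. A clique must lie in a single bag of any decomposition, so no decomposition can have width below 2. Combining the bounds, tw(G) = 2.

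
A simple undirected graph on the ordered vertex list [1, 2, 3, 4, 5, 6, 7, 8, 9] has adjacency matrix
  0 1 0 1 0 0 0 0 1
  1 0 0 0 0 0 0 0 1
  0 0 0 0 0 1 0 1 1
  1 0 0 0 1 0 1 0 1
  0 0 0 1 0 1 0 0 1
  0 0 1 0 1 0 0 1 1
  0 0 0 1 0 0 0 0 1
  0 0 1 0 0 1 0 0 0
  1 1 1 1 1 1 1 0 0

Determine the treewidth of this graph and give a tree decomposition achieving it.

Each bag holds 3 vertices, so the decomposition has width 2, which upper-bounds the treewidth. Conversely, {3, 6, 8} is a clique of size 3, and the vertices of any clique must share a bag in every tree decomposition; so some bag has ≥ 3 vertices and tw(G) ≥ 2. Therefore the treewidth is 2.

Treewidth 2.
One such decomposition:
Bags: B1 = {1, 4, 9}  B2 = {4, 5, 9}  B3 = {5, 6, 9}  B4 = {3, 6, 9}  B5 = {4, 7, 9}  B6 = {1, 2, 9}  B7 = {3, 6, 8}
Tree: B1–B2, B2–B3, B3–B4, B1–B5, B1–B6, B4–B7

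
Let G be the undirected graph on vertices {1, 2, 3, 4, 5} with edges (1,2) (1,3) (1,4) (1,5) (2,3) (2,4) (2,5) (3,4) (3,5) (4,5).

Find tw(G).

A width-4 tree decomposition is:
Bags: B1 = {1, 2, 3, 4, 5}
Tree: (single bag)
A single bag containing all 5 vertices is trivially a valid decomposition of width 4. For the lower bound, the 5 vertices {1, 2, 3, 4, 5} are pairwise adjacent, and any tree decomposition puts a clique entirely inside one bag — forcing width ≥ 4. Combining the bounds, tw(G) = 4.

4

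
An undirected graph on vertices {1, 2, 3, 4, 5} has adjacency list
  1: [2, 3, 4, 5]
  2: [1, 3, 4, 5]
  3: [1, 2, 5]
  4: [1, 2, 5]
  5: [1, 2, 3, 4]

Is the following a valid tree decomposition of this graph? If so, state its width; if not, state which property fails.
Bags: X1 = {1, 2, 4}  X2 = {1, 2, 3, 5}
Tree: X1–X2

No — edge (5,4) lies in no bag.

A tree decomposition must satisfy three properties: every vertex lies in some bag; for every edge, both endpoints lie together in some bag; and for every vertex, the bags containing it form a connected subtree. Here edge (5,4) lies in no bag, so the decomposition is invalid.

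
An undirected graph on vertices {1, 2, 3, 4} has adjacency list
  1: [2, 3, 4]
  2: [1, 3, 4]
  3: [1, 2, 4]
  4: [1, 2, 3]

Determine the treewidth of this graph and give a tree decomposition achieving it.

Treewidth 3.
Bags: B1 = {1, 2, 3, 4}
Tree: (single bag)

With just one bag of size 4, the width is 4 − 1 = 3, so tw(G) ≤ 3. On the other hand G contains the 4-clique {1, 2, 3, 4}. A clique must lie in a single bag of any decomposition, so no decomposition can have width below 3. Hence tw(G) = 3 exactly.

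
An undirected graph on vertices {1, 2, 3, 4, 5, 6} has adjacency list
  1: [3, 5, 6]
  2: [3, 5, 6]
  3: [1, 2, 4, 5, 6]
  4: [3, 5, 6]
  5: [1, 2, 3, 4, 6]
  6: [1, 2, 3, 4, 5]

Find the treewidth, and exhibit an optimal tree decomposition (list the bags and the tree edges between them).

The largest bag has 4 vertices, giving width 3; this decomposition certifies tw(G) ≤ 3. Conversely, {1, 3, 5, 6} is a clique of size 4, and the vertices of any clique must share a bag in every tree decomposition; so some bag has ≥ 4 vertices and tw(G) ≥ 3. Hence tw(G) = 3 exactly.

Treewidth 3.
One optimal decomposition is:
Bags: B1 = {2, 3, 5, 6}  B2 = {1, 3, 5, 6}  B3 = {3, 4, 5, 6}
Tree: B1–B2, B1–B3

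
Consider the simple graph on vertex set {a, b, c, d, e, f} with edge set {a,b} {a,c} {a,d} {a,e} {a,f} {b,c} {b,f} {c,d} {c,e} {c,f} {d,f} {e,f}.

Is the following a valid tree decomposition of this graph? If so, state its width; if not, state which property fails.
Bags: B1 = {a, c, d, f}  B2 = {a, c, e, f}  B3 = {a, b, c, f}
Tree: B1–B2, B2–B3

Vertex coverage: the bags together contain {a, b, c, d, e, f}, the full vertex set. Edge coverage: each edge of G has both endpoints in at least one bag. Running intersection: for every vertex, the bags containing it form a connected subtree. All three properties hold, so this is a valid tree decomposition of width max|bag| − 1 = 3, and hence tw(G) ≤ 3.

Yes; width 3.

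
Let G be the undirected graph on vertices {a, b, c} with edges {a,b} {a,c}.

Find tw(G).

1

A width-1 tree decomposition is:
Bags: B1 = {a, c}  B2 = {a, b}
Tree: B1–B2
Every bag has size at most 2, so the width is 2 − 1 = 1 and tw(G) ≤ 1. Since G has at least one edge (e.g. a–c), it is not an edgeless graph, so tw(G) ≥ 1. Therefore the treewidth is 1.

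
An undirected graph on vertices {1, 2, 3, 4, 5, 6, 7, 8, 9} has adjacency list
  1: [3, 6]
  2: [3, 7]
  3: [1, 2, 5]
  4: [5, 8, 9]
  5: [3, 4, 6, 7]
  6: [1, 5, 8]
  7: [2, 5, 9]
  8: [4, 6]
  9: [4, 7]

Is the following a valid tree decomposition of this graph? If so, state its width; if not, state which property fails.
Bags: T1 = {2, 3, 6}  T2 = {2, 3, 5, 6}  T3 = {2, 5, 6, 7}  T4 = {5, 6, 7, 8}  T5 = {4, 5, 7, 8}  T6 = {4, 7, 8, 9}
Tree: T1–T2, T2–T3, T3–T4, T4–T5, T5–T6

A tree decomposition must satisfy three properties: every vertex lies in some bag; for every edge, both endpoints lie together in some bag; and for every vertex, the bags containing it form a connected subtree. Here vertex 1 appears in no bag, so the decomposition is invalid.

No — vertex 1 appears in no bag.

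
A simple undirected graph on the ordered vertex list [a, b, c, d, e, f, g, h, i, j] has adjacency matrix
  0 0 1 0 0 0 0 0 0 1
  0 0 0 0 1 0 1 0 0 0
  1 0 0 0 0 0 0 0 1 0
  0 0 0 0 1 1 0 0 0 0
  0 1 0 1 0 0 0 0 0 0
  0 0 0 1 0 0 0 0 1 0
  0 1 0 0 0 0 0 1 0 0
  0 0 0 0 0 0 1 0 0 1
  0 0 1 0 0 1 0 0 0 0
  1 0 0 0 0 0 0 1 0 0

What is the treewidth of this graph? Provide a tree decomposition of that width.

Treewidth 2.
Bags: B1 = {b, e, g}  B2 = {d, e, g}  B3 = {d, f, g}  B4 = {f, g, i}  B5 = {c, g, i}  B6 = {a, c, g}  B7 = {a, g, j}  B8 = {g, h, j}
Tree: B1–B2, B2–B3, B3–B4, B4–B5, B5–B6, B6–B7, B7–B8

Every bag has size at most 3, so the width is 3 − 1 = 2 and tw(G) ≤ 2. Since g–b–e–d–f–i–c–a–j–h–g is a cycle in G, G is not acyclic. Forests are exactly the graphs of treewidth ≤ 1, so tw(G) ≥ 2. The upper and lower bounds meet at 2, so that is the treewidth.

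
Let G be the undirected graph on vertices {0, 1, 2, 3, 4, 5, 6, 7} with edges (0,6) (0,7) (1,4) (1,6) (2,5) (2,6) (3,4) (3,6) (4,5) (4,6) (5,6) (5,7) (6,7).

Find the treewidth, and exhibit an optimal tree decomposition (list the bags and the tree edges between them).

Treewidth 2.
One such decomposition:
Bags: B1 = {2, 5, 6}  B2 = {4, 5, 6}  B3 = {5, 6, 7}  B4 = {1, 4, 6}  B5 = {3, 4, 6}  B6 = {0, 6, 7}
Tree: B1–B2, B2–B3, B2–B4, B2–B5, B3–B6

Each bag holds 3 vertices, so the decomposition has width 2, which upper-bounds the treewidth. For the lower bound, the 3 vertices {0, 6, 7} are pairwise adjacent, and any tree decomposition puts a clique entirely inside one bag — forcing width ≥ 2. The upper and lower bounds meet at 2, so that is the treewidth.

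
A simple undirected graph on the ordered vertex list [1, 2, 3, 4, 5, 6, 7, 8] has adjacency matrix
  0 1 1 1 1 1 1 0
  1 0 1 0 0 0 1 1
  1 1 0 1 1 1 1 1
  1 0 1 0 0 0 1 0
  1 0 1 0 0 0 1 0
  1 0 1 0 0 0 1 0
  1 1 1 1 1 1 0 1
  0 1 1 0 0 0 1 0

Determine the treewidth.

3

A width-3 tree decomposition is:
Bags: B1 = {1, 2, 3, 7}  B2 = {2, 3, 7, 8}  B3 = {1, 3, 6, 7}  B4 = {1, 3, 4, 7}  B5 = {1, 3, 5, 7}
Tree: B1–B2, B1–B3, B3–B4, B1–B5
The largest bag has 4 vertices, giving width 3; this decomposition certifies tw(G) ≤ 3. Conversely, {2, 3, 7, 8} is a clique of size 4, and the vertices of any clique must share a bag in every tree decomposition; so some bag has ≥ 4 vertices and tw(G) ≥ 3. Hence tw(G) = 3 exactly.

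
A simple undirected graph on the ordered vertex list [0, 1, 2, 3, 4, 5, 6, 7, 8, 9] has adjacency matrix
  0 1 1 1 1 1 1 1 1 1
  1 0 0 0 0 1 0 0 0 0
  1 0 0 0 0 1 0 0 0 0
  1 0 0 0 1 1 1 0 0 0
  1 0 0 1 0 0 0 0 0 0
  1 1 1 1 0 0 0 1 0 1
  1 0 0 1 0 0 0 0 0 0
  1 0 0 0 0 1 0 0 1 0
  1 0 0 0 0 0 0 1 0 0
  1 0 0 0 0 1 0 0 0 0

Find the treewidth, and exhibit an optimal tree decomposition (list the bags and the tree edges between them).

Each bag holds 3 vertices, so the decomposition has width 2, which upper-bounds the treewidth. Conversely, {0, 7, 8} is a clique of size 3, and the vertices of any clique must share a bag in every tree decomposition; so some bag has ≥ 3 vertices and tw(G) ≥ 2. The upper and lower bounds meet at 2, so that is the treewidth.

Treewidth 2.
One optimal decomposition is:
Bags: B1 = {0, 2, 5}  B2 = {0, 3, 5}  B3 = {0, 5, 9}  B4 = {0, 3, 4}  B5 = {0, 5, 7}  B6 = {0, 3, 6}  B7 = {0, 1, 5}  B8 = {0, 7, 8}
Tree: B1–B2, B2–B3, B2–B4, B2–B5, B2–B6, B1–B7, B5–B8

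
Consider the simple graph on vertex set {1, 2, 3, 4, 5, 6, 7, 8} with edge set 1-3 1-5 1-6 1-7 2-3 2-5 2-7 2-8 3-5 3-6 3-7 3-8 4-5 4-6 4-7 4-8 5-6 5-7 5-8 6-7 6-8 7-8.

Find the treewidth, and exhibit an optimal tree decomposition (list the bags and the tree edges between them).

Treewidth 4.
One optimal decomposition is:
Bags: B1 = {1, 3, 5, 6, 7}  B2 = {3, 5, 6, 7, 8}  B3 = {4, 5, 6, 7, 8}  B4 = {2, 3, 5, 7, 8}
Tree: B1–B2, B2–B3, B2–B4

Every bag has size at most 5, so the width is 5 − 1 = 4 and tw(G) ≤ 4. Conversely, {2, 3, 5, 7, 8} is a clique of size 5, and the vertices of any clique must share a bag in every tree decomposition; so some bag has ≥ 5 vertices and tw(G) ≥ 4. Hence tw(G) = 4 exactly.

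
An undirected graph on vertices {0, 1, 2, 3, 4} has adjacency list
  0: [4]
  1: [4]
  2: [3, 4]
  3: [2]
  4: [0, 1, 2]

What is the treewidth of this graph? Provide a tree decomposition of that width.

Treewidth 1.
Bags: B1 = {2, 4}  B2 = {2, 3}  B3 = {0, 4}  B4 = {1, 4}
Tree: B1–B2, B1–B3, B3–B4

Each bag holds 2 vertices, so the decomposition has width 1, which upper-bounds the treewidth. G has an edge, so its treewidth is at least 1. Hence tw(G) = 1 exactly.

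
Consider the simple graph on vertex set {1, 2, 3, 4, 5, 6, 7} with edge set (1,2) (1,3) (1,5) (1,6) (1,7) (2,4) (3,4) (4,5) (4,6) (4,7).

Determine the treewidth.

2

A width-2 tree decomposition is:
Bags: B1 = {1, 4, 5}  B2 = {1, 4, 7}  B3 = {1, 3, 4}  B4 = {1, 2, 4}  B5 = {1, 4, 6}
Tree: B1–B2, B2–B3, B3–B4, B4–B5
Every bag has size at most 3, so the width is 3 − 1 = 2 and tw(G) ≤ 2. Since 4–5–1–7–4 is a cycle in G, G is not acyclic. Forests are exactly the graphs of treewidth ≤ 1, so tw(G) ≥ 2. The upper and lower bounds meet at 2, so that is the treewidth.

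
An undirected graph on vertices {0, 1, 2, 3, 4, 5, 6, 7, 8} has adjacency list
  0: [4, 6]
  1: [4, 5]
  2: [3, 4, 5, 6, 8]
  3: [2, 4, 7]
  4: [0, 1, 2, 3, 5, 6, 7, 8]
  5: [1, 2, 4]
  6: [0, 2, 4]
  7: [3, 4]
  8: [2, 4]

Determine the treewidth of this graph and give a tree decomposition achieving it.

Every bag has size at most 3, so the width is 3 − 1 = 2 and tw(G) ≤ 2. Conversely, {0, 4, 6} is a clique of size 3, and the vertices of any clique must share a bag in every tree decomposition; so some bag has ≥ 3 vertices and tw(G) ≥ 2. Therefore the treewidth is 2.

Treewidth 2.
Bags: B1 = {2, 4, 8}  B2 = {2, 4, 5}  B3 = {1, 4, 5}  B4 = {2, 3, 4}  B5 = {2, 4, 6}  B6 = {0, 4, 6}  B7 = {3, 4, 7}
Tree: B1–B2, B2–B3, B2–B4, B2–B5, B5–B6, B4–B7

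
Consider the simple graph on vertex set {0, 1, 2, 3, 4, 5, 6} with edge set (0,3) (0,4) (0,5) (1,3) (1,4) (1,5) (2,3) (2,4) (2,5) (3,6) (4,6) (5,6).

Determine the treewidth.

3

A width-3 tree decomposition is:
Bags: B1 = {1, 3, 4, 5}  B2 = {3, 4, 5, 6}  B3 = {2, 3, 4, 5}  B4 = {0, 3, 4, 5}
Tree: B1–B2, B2–B3, B3–B4
Each bag holds 4 vertices, so the decomposition has width 3, which upper-bounds the treewidth. For the lower bound: the 4 vertex sets {1,5}, {3,6}, {4}, {2} are disjoint, each induces a connected subgraph, and every pair is joined by at least one edge of G. Contracting each set to a single vertex therefore yields K_{4} as a minor, and since treewidth is minor-monotone, tw(G) ≥ tw(K_{4}) = 3. Hence tw(G) = 3 exactly.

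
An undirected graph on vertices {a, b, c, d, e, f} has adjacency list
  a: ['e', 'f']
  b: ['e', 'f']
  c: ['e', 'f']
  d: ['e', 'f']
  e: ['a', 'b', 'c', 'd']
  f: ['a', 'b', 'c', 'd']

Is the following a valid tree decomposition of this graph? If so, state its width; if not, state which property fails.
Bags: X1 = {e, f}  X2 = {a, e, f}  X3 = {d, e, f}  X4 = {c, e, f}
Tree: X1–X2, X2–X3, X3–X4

A tree decomposition must satisfy three properties: every vertex lies in some bag; for every edge, both endpoints lie together in some bag; and for every vertex, the bags containing it form a connected subtree. Here vertex b appears in no bag, so the decomposition is invalid.

No — vertex b appears in no bag.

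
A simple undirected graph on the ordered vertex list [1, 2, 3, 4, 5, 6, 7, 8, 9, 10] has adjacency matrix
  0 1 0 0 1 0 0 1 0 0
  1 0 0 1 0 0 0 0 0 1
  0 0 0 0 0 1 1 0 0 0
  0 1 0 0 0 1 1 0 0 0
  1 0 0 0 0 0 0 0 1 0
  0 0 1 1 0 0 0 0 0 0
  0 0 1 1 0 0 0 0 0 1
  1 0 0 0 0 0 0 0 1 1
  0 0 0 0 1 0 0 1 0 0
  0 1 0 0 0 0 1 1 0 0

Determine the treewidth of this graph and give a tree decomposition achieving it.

Treewidth 2.
One optimal decomposition is:
Bags: B1 = {3, 6, 7}  B2 = {4, 6, 7}  B3 = {4, 7, 10}  B4 = {2, 4, 10}  B5 = {2, 8, 10}  B6 = {1, 2, 8}  B7 = {1, 8, 9}  B8 = {1, 5, 9}
Tree: B1–B2, B2–B3, B3–B4, B4–B5, B5–B6, B6–B7, B7–B8

Each bag holds 3 vertices, so the decomposition has width 2, which upper-bounds the treewidth. The edges 3–6–4–7–3 form a cycle, so G is not a tree and its treewidth is at least 2. Therefore the treewidth is 2.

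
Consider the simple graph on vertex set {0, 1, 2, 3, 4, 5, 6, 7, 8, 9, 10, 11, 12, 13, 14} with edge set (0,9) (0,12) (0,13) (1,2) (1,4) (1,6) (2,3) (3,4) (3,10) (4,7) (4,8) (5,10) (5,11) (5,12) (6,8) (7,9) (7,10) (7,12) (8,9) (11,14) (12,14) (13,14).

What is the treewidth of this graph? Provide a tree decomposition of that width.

Treewidth 3.
Bags: B1 = {5, 11, 13, 14}  B2 = {5, 12, 13, 14}  B3 = {0, 5, 12, 13}  B4 = {0, 5, 10, 12}  B5 = {0, 7, 10, 12}  B6 = {0, 7, 9, 10}  B7 = {3, 7, 9, 10}  B8 = {3, 4, 7, 9}  B9 = {3, 4, 8, 9}  B10 = {2, 3, 4, 8}  B11 = {1, 2, 4, 8}  B12 = {1, 2, 6, 8}
Tree: B1–B2, B2–B3, B3–B4, B4–B5, B5–B6, B6–B7, B7–B8, B8–B9, B9–B10, B10–B11, B11–B12

The largest bag has 4 vertices, giving width 3; this decomposition certifies tw(G) ≤ 3. For the lower bound: the 4 vertex sets {11,13,14}, {5}, {12}, {0,7,9,10} are disjoint, each induces a connected subgraph, and every pair is joined by at least one edge of G. Contracting each set to a single vertex therefore yields K_{4} as a minor, and since treewidth is minor-monotone, tw(G) ≥ tw(K_{4}) = 3. Hence tw(G) = 3 exactly.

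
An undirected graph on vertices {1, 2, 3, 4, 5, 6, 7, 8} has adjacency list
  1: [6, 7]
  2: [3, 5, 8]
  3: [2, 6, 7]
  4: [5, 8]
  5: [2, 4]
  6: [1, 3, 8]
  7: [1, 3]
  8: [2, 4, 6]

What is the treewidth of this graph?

2

A width-2 tree decomposition is:
Bags: B1 = {1, 3, 7}  B2 = {1, 3, 6}  B3 = {2, 3, 6}  B4 = {2, 6, 8}  B5 = {2, 5, 8}  B6 = {4, 5, 8}
Tree: B1–B2, B2–B3, B3–B4, B4–B5, B5–B6
Every bag has size at most 3, so the width is 3 − 1 = 2 and tw(G) ≤ 2. For the lower bound, G contains the cycle 7–1–6–3–7, so G is not a forest; only forests have treewidth ≤ 1, hence tw(G) ≥ 2. Hence tw(G) = 2 exactly.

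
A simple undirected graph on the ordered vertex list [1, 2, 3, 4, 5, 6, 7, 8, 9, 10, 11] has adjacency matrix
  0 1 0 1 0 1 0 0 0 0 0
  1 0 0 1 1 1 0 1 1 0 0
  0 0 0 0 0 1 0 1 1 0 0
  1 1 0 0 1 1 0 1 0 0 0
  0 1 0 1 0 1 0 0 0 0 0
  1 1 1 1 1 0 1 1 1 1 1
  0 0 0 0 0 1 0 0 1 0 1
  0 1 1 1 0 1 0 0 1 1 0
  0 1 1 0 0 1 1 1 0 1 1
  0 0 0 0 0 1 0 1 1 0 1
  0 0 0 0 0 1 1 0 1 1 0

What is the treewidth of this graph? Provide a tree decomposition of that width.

Treewidth 3.
One optimal decomposition is:
Bags: B1 = {2, 6, 8, 9}  B2 = {2, 4, 6, 8}  B3 = {1, 2, 4, 6}  B4 = {6, 8, 9, 10}  B5 = {6, 9, 10, 11}  B6 = {2, 4, 5, 6}  B7 = {3, 6, 8, 9}  B8 = {6, 7, 9, 11}
Tree: B1–B2, B2–B3, B1–B4, B4–B5, B3–B6, B4–B7, B5–B8

Every bag has size at most 4, so the width is 4 − 1 = 3 and tw(G) ≤ 3. On the other hand G contains the 4-clique {1, 2, 4, 6}. A clique must lie in a single bag of any decomposition, so no decomposition can have width below 3. Combining the bounds, tw(G) = 3.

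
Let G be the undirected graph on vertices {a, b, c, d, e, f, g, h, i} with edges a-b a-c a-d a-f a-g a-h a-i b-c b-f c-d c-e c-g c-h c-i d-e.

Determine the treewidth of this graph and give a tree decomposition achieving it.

Treewidth 2.
One optimal decomposition is:
Bags: B1 = {a, c, d}  B2 = {a, b, c}  B3 = {a, c, h}  B4 = {a, c, g}  B5 = {a, c, i}  B6 = {c, d, e}  B7 = {a, b, f}
Tree: B1–B2, B1–B3, B3–B4, B4–B5, B1–B6, B2–B7

Each bag holds 3 vertices, so the decomposition has width 2, which upper-bounds the treewidth. On the other hand G contains the 3-clique {c, d, e}. A clique must lie in a single bag of any decomposition, so no decomposition can have width below 2. Hence tw(G) = 2 exactly.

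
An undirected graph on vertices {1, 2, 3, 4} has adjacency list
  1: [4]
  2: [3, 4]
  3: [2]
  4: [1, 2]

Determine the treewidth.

1

A width-1 tree decomposition is:
Bags: B1 = {2, 3}  B2 = {2, 4}  B3 = {1, 4}
Tree: B1–B2, B2–B3
The largest bag has 2 vertices, giving width 1; this decomposition certifies tw(G) ≤ 1. Since G has at least one edge (e.g. 3–2), it is not an edgeless graph, so tw(G) ≥ 1. Hence tw(G) = 1 exactly.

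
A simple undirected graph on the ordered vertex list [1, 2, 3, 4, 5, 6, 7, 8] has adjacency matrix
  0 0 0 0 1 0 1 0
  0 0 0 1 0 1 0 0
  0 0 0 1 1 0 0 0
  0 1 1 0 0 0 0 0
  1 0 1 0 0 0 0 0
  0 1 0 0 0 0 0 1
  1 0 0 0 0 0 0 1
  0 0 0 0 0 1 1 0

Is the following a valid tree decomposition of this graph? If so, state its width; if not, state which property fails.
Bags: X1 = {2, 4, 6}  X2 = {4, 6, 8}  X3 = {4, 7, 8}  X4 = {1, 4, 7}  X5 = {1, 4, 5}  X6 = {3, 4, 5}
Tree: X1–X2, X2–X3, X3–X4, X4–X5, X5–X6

Every vertex of G appears in some bag (union = {1, 2, 3, 4, 5, 6, 7, 8}); every edge is covered by a bag; and for each vertex v the set of bags containing v is connected in the bag tree. The decomposition is therefore valid. The largest bag has 3 vertices, so the width is 2.

Yes; width 2.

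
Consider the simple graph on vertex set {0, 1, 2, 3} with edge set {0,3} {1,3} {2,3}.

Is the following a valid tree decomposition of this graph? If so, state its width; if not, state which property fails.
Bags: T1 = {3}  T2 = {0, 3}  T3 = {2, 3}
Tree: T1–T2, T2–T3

A tree decomposition must satisfy three properties: every vertex lies in some bag; for every edge, both endpoints lie together in some bag; and for every vertex, the bags containing it form a connected subtree. Here vertex 1 appears in no bag, so the decomposition is invalid.

No — vertex 1 appears in no bag.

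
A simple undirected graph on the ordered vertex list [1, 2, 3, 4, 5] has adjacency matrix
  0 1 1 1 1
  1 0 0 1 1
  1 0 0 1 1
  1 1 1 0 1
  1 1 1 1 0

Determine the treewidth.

A width-3 tree decomposition is:
Bags: B1 = {1, 2, 4, 5}  B2 = {1, 3, 4, 5}
Tree: B1–B2
Each bag holds 4 vertices, so the decomposition has width 3, which upper-bounds the treewidth. On the other hand G contains the 4-clique {1, 2, 4, 5}. A clique must lie in a single bag of any decomposition, so no decomposition can have width below 3. Therefore the treewidth is 3.

3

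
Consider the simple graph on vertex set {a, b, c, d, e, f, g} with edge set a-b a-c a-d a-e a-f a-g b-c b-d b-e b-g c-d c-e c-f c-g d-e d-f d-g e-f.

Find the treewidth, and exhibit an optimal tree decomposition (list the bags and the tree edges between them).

Treewidth 4.
One optimal decomposition is:
Bags: B1 = {a, b, c, d, e}  B2 = {a, b, c, d, g}  B3 = {a, c, d, e, f}
Tree: B1–B2, B1–B3

Each bag holds 5 vertices, so the decomposition has width 4, which upper-bounds the treewidth. Conversely, {a, b, c, d, g} is a clique of size 5, and the vertices of any clique must share a bag in every tree decomposition; so some bag has ≥ 5 vertices and tw(G) ≥ 4. The upper and lower bounds meet at 4, so that is the treewidth.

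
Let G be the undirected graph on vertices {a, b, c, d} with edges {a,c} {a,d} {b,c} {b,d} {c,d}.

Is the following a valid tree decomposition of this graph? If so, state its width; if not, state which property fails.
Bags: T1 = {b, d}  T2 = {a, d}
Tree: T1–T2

A tree decomposition must satisfy three properties: every vertex lies in some bag; for every edge, both endpoints lie together in some bag; and for every vertex, the bags containing it form a connected subtree. Here vertex c appears in no bag, so the decomposition is invalid.

No — vertex c appears in no bag.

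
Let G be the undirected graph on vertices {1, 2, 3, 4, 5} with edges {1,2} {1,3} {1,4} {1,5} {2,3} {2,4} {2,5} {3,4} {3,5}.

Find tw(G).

3

A width-3 tree decomposition is:
Bags: B1 = {1, 2, 3, 4}  B2 = {1, 2, 3, 5}
Tree: B1–B2
Each bag holds 4 vertices, so the decomposition has width 3, which upper-bounds the treewidth. Conversely, {1, 2, 3, 4} is a clique of size 4, and the vertices of any clique must share a bag in every tree decomposition; so some bag has ≥ 4 vertices and tw(G) ≥ 3. Combining the bounds, tw(G) = 3.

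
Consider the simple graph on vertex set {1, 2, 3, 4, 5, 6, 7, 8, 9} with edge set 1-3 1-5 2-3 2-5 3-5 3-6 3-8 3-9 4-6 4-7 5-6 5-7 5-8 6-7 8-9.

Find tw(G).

A width-2 tree decomposition is:
Bags: B1 = {3, 8, 9}  B2 = {3, 5, 8}  B3 = {2, 3, 5}  B4 = {3, 5, 6}  B5 = {1, 3, 5}  B6 = {5, 6, 7}  B7 = {4, 6, 7}
Tree: B1–B2, B2–B3, B3–B4, B2–B5, B4–B6, B6–B7
Every bag has size at most 3, so the width is 3 − 1 = 2 and tw(G) ≤ 2. Conversely, {3, 8, 9} is a clique of size 3, and the vertices of any clique must share a bag in every tree decomposition; so some bag has ≥ 3 vertices and tw(G) ≥ 2. Hence tw(G) = 2 exactly.

2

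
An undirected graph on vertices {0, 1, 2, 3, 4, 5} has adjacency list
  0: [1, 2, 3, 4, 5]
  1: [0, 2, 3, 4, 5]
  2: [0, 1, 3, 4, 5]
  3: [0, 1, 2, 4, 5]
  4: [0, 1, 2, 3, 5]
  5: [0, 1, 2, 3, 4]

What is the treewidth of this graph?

5

A width-5 tree decomposition is:
Bags: B1 = {0, 1, 2, 3, 4, 5}
Tree: (single bag)
A single bag containing all 6 vertices is trivially a valid decomposition of width 5. On the other hand G contains the 6-clique {0, 1, 2, 3, 4, 5}. A clique must lie in a single bag of any decomposition, so no decomposition can have width below 5. The upper and lower bounds meet at 5, so that is the treewidth.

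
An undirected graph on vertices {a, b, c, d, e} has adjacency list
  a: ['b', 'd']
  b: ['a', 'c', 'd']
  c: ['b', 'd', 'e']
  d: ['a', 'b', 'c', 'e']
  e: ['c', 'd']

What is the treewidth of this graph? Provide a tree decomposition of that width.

Every bag has size at most 3, so the width is 3 − 1 = 2 and tw(G) ≤ 2. On the other hand G contains the 3-clique {c, d, e}. A clique must lie in a single bag of any decomposition, so no decomposition can have width below 2. Combining the bounds, tw(G) = 2.

Treewidth 2.
One such decomposition:
Bags: B1 = {b, c, d}  B2 = {c, d, e}  B3 = {a, b, d}
Tree: B1–B2, B1–B3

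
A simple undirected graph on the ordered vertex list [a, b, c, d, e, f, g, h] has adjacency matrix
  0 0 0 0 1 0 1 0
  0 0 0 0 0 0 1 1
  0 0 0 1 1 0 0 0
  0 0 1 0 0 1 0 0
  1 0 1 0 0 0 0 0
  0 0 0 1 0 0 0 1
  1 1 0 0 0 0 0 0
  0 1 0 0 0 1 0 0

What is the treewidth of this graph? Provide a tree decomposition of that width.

Treewidth 2.
One such decomposition:
Bags: B1 = {a, c, e}  B2 = {a, c, d}  B3 = {a, d, f}  B4 = {a, f, h}  B5 = {a, b, h}  B6 = {a, b, g}
Tree: B1–B2, B2–B3, B3–B4, B4–B5, B5–B6

The largest bag has 3 vertices, giving width 2; this decomposition certifies tw(G) ≤ 2. The edges a–e–c–d–f–h–b–g–a form a cycle, so G is not a tree and its treewidth is at least 2. Hence tw(G) = 2 exactly.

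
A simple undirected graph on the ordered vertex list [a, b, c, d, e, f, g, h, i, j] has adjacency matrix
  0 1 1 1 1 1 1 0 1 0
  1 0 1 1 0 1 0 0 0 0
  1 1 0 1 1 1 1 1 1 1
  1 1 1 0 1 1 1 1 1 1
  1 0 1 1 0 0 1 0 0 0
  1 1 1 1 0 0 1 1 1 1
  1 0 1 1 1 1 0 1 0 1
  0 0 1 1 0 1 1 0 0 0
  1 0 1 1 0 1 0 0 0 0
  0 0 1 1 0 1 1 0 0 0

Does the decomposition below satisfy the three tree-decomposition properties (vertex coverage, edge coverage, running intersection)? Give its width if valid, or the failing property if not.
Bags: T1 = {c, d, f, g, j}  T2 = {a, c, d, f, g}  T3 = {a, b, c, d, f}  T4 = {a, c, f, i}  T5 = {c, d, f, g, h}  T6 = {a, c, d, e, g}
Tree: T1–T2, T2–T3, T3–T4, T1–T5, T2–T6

A tree decomposition must satisfy three properties: every vertex lies in some bag; for every edge, both endpoints lie together in some bag; and for every vertex, the bags containing it form a connected subtree. Here edge (d,i) lies in no bag, so the decomposition is invalid.

No — edge (d,i) lies in no bag.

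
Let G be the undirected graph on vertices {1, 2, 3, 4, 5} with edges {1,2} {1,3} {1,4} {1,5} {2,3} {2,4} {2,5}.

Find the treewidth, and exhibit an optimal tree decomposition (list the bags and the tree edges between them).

Treewidth 2.
Bags: B1 = {1, 2, 4}  B2 = {1, 2, 5}  B3 = {1, 2, 3}
Tree: B1–B2, B1–B3

The largest bag has 3 vertices, giving width 2; this decomposition certifies tw(G) ≤ 2. On the other hand G contains the 3-clique {1, 2, 3}. A clique must lie in a single bag of any decomposition, so no decomposition can have width below 2. Hence tw(G) = 2 exactly.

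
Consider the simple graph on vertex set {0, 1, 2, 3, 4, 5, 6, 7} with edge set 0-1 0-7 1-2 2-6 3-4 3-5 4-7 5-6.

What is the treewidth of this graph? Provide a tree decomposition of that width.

Each bag holds 3 vertices, so the decomposition has width 2, which upper-bounds the treewidth. For the lower bound, G contains the cycle 0–7–4–3–5–6–2–1–0, so G is not a forest; only forests have treewidth ≤ 1, hence tw(G) ≥ 2. Hence tw(G) = 2 exactly.

Treewidth 2.
One optimal decomposition is:
Bags: B1 = {0, 4, 7}  B2 = {0, 3, 4}  B3 = {0, 3, 5}  B4 = {0, 5, 6}  B5 = {0, 2, 6}  B6 = {0, 1, 2}
Tree: B1–B2, B2–B3, B3–B4, B4–B5, B5–B6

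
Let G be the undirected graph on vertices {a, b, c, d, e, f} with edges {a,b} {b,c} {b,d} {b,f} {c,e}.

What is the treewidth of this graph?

A width-1 tree decomposition is:
Bags: B1 = {b, c}  B2 = {a, b}  B3 = {b, f}  B4 = {b, d}  B5 = {c, e}
Tree: B1–B2, B1–B3, B1–B4, B1–B5
The largest bag has 2 vertices, giving width 1; this decomposition certifies tw(G) ≤ 1. Any graph with an edge has treewidth ≥ 1, and G has the edge b–c. Combining the bounds, tw(G) = 1.

1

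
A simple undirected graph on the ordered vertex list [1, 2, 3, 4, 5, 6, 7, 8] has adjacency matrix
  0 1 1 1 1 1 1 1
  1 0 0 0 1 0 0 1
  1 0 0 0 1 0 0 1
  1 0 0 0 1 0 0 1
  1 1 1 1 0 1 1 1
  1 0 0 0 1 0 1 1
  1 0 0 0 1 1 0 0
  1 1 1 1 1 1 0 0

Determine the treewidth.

3

A width-3 tree decomposition is:
Bags: B1 = {1, 5, 6, 8}  B2 = {1, 4, 5, 8}  B3 = {1, 3, 5, 8}  B4 = {1, 5, 6, 7}  B5 = {1, 2, 5, 8}
Tree: B1–B2, B1–B3, B1–B4, B1–B5
Each bag holds 4 vertices, so the decomposition has width 3, which upper-bounds the treewidth. Conversely, {1, 2, 5, 8} is a clique of size 4, and the vertices of any clique must share a bag in every tree decomposition; so some bag has ≥ 4 vertices and tw(G) ≥ 3. The upper and lower bounds meet at 3, so that is the treewidth.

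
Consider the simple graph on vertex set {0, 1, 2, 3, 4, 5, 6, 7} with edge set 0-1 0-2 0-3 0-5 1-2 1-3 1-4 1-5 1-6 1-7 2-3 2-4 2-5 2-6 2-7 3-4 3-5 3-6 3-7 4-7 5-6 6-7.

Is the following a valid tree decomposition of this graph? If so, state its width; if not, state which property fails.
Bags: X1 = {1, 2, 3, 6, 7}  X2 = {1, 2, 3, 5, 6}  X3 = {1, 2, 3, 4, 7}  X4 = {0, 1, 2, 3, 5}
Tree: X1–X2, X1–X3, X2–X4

Yes; width 4.

Checking the three conditions: (i) the bags cover all of {0, 1, 2, 3, 4, 5, 6, 7}; (ii) for each edge, some bag contains both endpoints; (iii) the bags containing any fixed vertex form a subtree. All hold, so the decomposition is valid with width 5 − 1 = 4.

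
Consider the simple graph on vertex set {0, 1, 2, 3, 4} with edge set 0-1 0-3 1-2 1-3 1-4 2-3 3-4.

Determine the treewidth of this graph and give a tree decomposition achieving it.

Treewidth 2.
One optimal decomposition is:
Bags: B1 = {0, 1, 3}  B2 = {1, 3, 4}  B3 = {1, 2, 3}
Tree: B1–B2, B1–B3

Each bag holds 3 vertices, so the decomposition has width 2, which upper-bounds the treewidth. On the other hand G contains the 3-clique {0, 1, 3}. A clique must lie in a single bag of any decomposition, so no decomposition can have width below 2. Hence tw(G) = 2 exactly.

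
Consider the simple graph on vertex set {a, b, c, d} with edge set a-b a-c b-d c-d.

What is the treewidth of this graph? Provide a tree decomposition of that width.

Every bag has size at most 3, so the width is 3 − 1 = 2 and tw(G) ≤ 2. Since c–a–b–d–c is a cycle in G, G is not acyclic. Forests are exactly the graphs of treewidth ≤ 1, so tw(G) ≥ 2. Hence tw(G) = 2 exactly.

Treewidth 2.
Bags: B1 = {a, b, c}  B2 = {b, c, d}
Tree: B1–B2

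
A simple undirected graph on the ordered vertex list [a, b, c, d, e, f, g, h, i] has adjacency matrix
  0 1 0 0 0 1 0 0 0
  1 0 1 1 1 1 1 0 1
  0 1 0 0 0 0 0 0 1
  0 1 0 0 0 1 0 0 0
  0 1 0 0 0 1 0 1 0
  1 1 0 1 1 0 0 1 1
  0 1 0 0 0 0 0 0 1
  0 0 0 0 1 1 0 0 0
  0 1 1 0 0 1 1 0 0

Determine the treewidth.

A width-2 tree decomposition is:
Bags: B1 = {b, d, f}  B2 = {b, f, i}  B3 = {a, b, f}  B4 = {b, g, i}  B5 = {b, e, f}  B6 = {e, f, h}  B7 = {b, c, i}
Tree: B1–B2, B1–B3, B2–B4, B3–B5, B5–B6, B2–B7
Each bag holds 3 vertices, so the decomposition has width 2, which upper-bounds the treewidth. Conversely, {e, f, h} is a clique of size 3, and the vertices of any clique must share a bag in every tree decomposition; so some bag has ≥ 3 vertices and tw(G) ≥ 2. Combining the bounds, tw(G) = 2.

2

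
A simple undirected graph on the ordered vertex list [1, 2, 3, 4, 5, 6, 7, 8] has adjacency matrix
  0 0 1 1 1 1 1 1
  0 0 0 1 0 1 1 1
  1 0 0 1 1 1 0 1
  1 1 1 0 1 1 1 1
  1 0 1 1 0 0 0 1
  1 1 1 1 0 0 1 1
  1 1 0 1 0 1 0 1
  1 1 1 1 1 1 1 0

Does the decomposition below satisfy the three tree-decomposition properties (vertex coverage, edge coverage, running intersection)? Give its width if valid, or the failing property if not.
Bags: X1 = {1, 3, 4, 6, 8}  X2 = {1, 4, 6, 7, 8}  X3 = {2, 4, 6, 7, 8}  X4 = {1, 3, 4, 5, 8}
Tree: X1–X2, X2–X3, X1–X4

Yes; width 4.

Every vertex of G appears in some bag (union = {1, 2, 3, 4, 5, 6, 7, 8}); every edge is covered by a bag; and for each vertex v the set of bags containing v is connected in the bag tree. The decomposition is therefore valid. The largest bag has 5 vertices, so the width is 4.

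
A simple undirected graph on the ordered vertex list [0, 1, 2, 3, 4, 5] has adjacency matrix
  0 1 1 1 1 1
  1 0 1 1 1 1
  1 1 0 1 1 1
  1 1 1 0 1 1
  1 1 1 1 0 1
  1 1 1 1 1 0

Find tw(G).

5

A width-5 tree decomposition is:
Bags: B1 = {0, 1, 2, 3, 4, 5}
Tree: (single bag)
A single bag containing all 6 vertices is trivially a valid decomposition of width 5. For the lower bound, the 6 vertices {0, 1, 2, 3, 4, 5} are pairwise adjacent, and any tree decomposition puts a clique entirely inside one bag — forcing width ≥ 5. Hence tw(G) = 5 exactly.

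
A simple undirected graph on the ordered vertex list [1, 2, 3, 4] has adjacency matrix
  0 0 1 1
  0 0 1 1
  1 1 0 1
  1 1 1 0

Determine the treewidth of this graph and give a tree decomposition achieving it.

The largest bag has 3 vertices, giving width 2; this decomposition certifies tw(G) ≤ 2. For the lower bound, the 3 vertices {1, 3, 4} are pairwise adjacent, and any tree decomposition puts a clique entirely inside one bag — forcing width ≥ 2. Hence tw(G) = 2 exactly.

Treewidth 2.
One optimal decomposition is:
Bags: B1 = {1, 3, 4}  B2 = {2, 3, 4}
Tree: B1–B2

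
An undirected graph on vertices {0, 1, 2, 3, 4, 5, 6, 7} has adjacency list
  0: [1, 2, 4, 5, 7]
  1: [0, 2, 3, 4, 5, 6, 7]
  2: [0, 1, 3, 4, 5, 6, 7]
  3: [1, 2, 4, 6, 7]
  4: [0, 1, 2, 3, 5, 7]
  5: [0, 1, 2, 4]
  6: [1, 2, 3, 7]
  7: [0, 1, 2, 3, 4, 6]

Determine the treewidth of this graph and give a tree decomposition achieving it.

Treewidth 4.
One optimal decomposition is:
Bags: B1 = {1, 2, 3, 4, 7}  B2 = {0, 1, 2, 4, 7}  B3 = {1, 2, 3, 6, 7}  B4 = {0, 1, 2, 4, 5}
Tree: B1–B2, B1–B3, B2–B4

The largest bag has 5 vertices, giving width 4; this decomposition certifies tw(G) ≤ 4. On the other hand G contains the 5-clique {0, 1, 2, 4, 5}. A clique must lie in a single bag of any decomposition, so no decomposition can have width below 4. Therefore the treewidth is 4.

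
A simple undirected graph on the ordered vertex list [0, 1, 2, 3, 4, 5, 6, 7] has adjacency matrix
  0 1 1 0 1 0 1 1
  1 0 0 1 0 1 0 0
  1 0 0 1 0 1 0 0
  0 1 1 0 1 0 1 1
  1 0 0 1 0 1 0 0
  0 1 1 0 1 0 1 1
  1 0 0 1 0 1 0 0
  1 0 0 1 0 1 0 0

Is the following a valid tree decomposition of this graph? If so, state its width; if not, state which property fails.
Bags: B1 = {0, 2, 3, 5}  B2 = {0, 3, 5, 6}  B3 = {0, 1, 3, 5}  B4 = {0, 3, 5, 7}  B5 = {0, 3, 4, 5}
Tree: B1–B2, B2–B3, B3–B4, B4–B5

Yes; width 3.

Checking the three conditions: (i) the bags cover all of {0, 1, 2, 3, 4, 5, 6, 7}; (ii) for each edge, some bag contains both endpoints; (iii) the bags containing any fixed vertex form a subtree. All hold, so the decomposition is valid with width 4 − 1 = 3.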